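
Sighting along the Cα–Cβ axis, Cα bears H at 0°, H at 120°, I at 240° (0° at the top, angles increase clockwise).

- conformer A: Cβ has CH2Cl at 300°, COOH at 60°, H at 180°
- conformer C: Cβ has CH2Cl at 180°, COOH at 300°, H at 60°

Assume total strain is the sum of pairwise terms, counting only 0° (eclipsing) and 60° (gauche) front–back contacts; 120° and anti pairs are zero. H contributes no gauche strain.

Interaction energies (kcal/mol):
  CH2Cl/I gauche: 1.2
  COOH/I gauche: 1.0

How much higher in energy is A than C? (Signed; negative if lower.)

A is staggered. I at 240° is gauche with CH2Cl at 300° (1.2). Total 1.2 kcal/mol.
C is staggered. I at 240° is gauche with CH2Cl at 180° (1.2); I at 240° is gauche with COOH at 300° (1.0). Total 2.2 kcal/mol.
E(A) − E(C) = 1.2 − 2.2 = -1.0 kcal/mol.

-1.0 kcal/mol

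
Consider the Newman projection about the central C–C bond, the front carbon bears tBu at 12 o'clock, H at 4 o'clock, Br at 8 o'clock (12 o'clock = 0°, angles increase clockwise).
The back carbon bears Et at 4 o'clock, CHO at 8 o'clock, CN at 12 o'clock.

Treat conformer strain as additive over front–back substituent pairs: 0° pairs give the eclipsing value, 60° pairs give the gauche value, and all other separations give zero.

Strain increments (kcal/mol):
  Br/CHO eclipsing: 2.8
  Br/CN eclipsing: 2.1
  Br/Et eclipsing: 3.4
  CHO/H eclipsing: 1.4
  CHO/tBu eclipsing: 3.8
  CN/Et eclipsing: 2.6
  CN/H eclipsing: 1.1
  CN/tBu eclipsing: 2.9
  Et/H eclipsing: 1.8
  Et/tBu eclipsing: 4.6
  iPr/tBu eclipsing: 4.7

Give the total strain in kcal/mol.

7.5 kcal/mol

This conformer (eclipsed): tBu(0°)/CN(0°) eclipsed 2.9; H(120°)/Et(120°) eclipsed 1.8; Br(240°)/CHO(240°) eclipsed 2.8 → 7.5 kcal/mol.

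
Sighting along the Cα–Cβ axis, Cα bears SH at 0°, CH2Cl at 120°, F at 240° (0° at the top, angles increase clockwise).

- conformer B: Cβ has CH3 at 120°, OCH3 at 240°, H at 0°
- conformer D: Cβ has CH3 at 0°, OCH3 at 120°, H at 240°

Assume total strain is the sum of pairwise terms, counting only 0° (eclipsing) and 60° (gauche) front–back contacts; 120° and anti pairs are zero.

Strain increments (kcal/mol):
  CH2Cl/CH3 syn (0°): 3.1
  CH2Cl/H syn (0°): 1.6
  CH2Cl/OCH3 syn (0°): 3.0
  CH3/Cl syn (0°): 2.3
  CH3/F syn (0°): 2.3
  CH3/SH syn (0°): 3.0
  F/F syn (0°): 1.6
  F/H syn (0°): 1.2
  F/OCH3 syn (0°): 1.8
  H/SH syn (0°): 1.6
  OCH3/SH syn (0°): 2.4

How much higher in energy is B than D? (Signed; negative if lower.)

-0.7 kcal/mol

B (eclipsed): SH–H eclipsed, CH2Cl–CH3 eclipsed, F–OCH3 eclipsed; 1.6 + 3.1 + 1.8 = 6.5 kcal/mol.
D (eclipsed): SH–CH3 eclipsed, CH2Cl–OCH3 eclipsed, F–H eclipsed; 3.0 + 3.0 + 1.2 = 7.2 kcal/mol.
E(B) − E(D) = 6.5 − 7.2 = -0.7 kcal/mol.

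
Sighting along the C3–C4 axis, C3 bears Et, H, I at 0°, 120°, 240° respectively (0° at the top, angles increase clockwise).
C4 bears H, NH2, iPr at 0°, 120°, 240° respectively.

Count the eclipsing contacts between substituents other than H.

Non-H eclipsing pairs: I(240°)/iPr(240°) — 1 interaction.

1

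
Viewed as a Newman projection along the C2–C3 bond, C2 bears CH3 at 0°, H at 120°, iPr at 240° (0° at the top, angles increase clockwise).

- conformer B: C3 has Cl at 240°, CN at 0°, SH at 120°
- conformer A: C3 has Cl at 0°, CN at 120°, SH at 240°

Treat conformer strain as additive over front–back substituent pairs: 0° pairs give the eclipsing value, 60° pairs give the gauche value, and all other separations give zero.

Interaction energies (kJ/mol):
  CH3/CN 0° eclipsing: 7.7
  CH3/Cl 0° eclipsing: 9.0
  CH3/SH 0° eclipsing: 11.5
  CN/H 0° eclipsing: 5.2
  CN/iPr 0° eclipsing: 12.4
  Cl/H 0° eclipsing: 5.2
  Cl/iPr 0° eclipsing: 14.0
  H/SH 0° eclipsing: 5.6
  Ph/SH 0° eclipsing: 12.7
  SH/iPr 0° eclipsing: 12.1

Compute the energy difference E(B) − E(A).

B (eclipsed): CH3(0°)/CN(0°) eclipsed 7.7; H(120°)/SH(120°) eclipsed 5.6; iPr(240°)/Cl(240°) eclipsed 14.0 → 27.3 kJ/mol.
A (eclipsed): CH3(0°)/Cl(0°) eclipsed 9.0; H(120°)/CN(120°) eclipsed 5.2; iPr(240°)/SH(240°) eclipsed 12.1 → 26.3 kJ/mol.
E(B) − E(A) = 27.3 − 26.3 = +1.0 kJ/mol.

+1.0 kJ/mol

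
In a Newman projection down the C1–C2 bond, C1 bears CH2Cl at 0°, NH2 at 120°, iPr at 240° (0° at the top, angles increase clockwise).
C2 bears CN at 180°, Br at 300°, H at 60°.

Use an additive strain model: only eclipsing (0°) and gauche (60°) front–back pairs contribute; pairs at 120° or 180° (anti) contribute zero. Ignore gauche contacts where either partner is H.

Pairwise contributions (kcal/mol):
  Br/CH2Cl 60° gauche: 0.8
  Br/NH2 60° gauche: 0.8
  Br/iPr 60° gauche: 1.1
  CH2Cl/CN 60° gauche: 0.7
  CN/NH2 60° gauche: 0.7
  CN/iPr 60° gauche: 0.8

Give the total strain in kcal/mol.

This conformer (staggered): CH2Cl(0°)/Br(300°) gauche 0.8; NH2(120°)/CN(180°) gauche 0.7; iPr(240°)/CN(180°) gauche 0.8; iPr(240°)/Br(300°) gauche 1.1 → 3.4 kcal/mol.

3.4 kcal/mol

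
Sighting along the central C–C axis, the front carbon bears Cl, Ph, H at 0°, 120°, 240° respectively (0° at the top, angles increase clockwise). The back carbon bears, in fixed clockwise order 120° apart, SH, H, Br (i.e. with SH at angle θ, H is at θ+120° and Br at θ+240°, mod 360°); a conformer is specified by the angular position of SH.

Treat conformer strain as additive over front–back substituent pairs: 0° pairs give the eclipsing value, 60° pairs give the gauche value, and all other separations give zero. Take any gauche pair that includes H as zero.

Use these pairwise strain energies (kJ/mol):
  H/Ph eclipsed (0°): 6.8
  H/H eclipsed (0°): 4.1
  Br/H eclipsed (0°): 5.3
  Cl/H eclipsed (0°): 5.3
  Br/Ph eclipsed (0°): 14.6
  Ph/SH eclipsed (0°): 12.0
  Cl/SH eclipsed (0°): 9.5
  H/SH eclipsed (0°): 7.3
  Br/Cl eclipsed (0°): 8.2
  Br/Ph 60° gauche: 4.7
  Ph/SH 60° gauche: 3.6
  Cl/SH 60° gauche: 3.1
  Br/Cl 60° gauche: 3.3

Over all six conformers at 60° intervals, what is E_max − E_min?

19.4 kJ/mol

SH at 0° (eclipsed): Cl–SH eclipsed, Ph–H eclipsed, H–Br eclipsed; 9.5 + 6.8 + 5.3 = 21.6 kJ/mol.
SH at 60° (staggered): Cl–SH gauche, Cl–Br gauche, Ph–SH gauche; 3.1 + 3.3 + 3.6 = 10.0 kJ/mol.
SH at 120° (eclipsed): Cl–Br eclipsed, Ph–SH eclipsed, H–H eclipsed; 8.2 + 12.0 + 4.1 = 24.3 kJ/mol.
SH at 180° (staggered): Cl–Br gauche, Ph–SH gauche, Ph–Br gauche; 3.3 + 3.6 + 4.7 = 11.6 kJ/mol.
SH at 240° (eclipsed): Cl–H eclipsed, Ph–Br eclipsed, H–SH eclipsed; 5.3 + 14.6 + 7.3 = 27.2 kJ/mol.
SH at 300° (staggered): Cl–SH gauche, Ph–Br gauche; 3.1 + 4.7 = 7.8 kJ/mol.
Max at 240° (27.2 kJ/mol), min at 300° (7.8 kJ/mol); barrier = 19.4 kJ/mol.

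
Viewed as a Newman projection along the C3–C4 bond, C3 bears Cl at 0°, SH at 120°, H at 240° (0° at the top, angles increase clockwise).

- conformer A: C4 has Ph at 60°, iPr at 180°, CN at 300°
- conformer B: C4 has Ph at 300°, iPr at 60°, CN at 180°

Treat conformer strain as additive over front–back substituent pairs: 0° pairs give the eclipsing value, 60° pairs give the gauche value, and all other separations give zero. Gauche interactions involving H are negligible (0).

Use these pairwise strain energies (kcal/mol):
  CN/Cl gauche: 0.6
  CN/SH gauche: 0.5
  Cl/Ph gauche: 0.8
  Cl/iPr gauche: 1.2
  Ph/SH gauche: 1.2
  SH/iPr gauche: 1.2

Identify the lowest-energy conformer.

A (staggered): Cl–Ph gauche, Cl–CN gauche, SH–Ph gauche, SH–iPr gauche; 0.8 + 0.6 + 1.2 + 1.2 = 3.8 kcal/mol.
B (staggered): Cl–Ph gauche, Cl–iPr gauche, SH–iPr gauche, SH–CN gauche; 0.8 + 1.2 + 1.2 + 0.5 = 3.7 kcal/mol.
B has the lowest total (3.7 kcal/mol).

B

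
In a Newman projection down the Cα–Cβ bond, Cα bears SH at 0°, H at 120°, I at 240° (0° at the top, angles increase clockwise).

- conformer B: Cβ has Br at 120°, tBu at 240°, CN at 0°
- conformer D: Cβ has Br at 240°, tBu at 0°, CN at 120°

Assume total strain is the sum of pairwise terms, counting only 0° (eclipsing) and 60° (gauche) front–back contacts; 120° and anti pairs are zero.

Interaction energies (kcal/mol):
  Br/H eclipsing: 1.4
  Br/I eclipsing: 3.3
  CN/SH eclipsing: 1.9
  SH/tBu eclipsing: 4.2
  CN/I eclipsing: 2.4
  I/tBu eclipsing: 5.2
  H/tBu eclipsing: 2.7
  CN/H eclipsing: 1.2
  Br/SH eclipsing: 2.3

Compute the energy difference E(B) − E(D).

-0.2 kcal/mol

B is eclipsed. SH at 0° is eclipsed with CN at 0° (1.9); H at 120° is eclipsed with Br at 120° (1.4); I at 240° is eclipsed with tBu at 240° (5.2). Total 8.5 kcal/mol.
D is eclipsed. SH at 0° is eclipsed with tBu at 0° (4.2); H at 120° is eclipsed with CN at 120° (1.2); I at 240° is eclipsed with Br at 240° (3.3). Total 8.7 kcal/mol.
E(B) − E(D) = 8.5 − 8.7 = -0.2 kcal/mol.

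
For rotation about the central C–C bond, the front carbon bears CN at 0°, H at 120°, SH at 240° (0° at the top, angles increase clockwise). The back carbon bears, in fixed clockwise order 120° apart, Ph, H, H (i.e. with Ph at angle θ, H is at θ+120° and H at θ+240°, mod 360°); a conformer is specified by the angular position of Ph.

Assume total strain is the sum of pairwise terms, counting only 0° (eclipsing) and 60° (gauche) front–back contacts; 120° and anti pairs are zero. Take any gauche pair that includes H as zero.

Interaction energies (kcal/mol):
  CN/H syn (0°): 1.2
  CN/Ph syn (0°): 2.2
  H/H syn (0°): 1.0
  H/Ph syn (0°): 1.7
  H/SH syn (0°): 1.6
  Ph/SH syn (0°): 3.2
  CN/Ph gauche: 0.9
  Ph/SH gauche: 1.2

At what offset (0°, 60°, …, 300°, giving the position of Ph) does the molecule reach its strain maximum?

240°

Ph at 0° is eclipsed. CN at 0° is eclipsed with Ph at 0° (2.2); H at 120° is eclipsed with H at 120° (1.0); SH at 240° is eclipsed with H at 240° (1.6). Total 4.8 kcal/mol.
Ph at 60° is staggered. CN at 0° is gauche with Ph at 60° (0.9). Total 0.9 kcal/mol.
Ph at 120° is eclipsed. CN at 0° is eclipsed with H at 0° (1.2); H at 120° is eclipsed with Ph at 120° (1.7); SH at 240° is eclipsed with H at 240° (1.6). Total 4.5 kcal/mol.
Ph at 180° is staggered. SH at 240° is gauche with Ph at 180° (1.2). Total 1.2 kcal/mol.
Ph at 240° is eclipsed. CN at 0° is eclipsed with H at 0° (1.2); H at 120° is eclipsed with H at 120° (1.0); SH at 240° is eclipsed with Ph at 240° (3.2). Total 5.4 kcal/mol.
Ph at 300° is staggered. CN at 0° is gauche with Ph at 300° (0.9); SH at 240° is gauche with Ph at 300° (1.2). Total 2.1 kcal/mol.
The maximum (5.4 kcal/mol) occurs with Ph at 240°.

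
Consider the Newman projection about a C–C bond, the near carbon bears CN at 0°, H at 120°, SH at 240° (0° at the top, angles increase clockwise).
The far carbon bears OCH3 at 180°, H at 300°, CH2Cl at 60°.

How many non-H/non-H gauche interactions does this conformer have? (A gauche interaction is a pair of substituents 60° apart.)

Non-H gauche pairs: CN(0°)/CH2Cl(60°); SH(240°)/OCH3(180°) — 2 interactions.

2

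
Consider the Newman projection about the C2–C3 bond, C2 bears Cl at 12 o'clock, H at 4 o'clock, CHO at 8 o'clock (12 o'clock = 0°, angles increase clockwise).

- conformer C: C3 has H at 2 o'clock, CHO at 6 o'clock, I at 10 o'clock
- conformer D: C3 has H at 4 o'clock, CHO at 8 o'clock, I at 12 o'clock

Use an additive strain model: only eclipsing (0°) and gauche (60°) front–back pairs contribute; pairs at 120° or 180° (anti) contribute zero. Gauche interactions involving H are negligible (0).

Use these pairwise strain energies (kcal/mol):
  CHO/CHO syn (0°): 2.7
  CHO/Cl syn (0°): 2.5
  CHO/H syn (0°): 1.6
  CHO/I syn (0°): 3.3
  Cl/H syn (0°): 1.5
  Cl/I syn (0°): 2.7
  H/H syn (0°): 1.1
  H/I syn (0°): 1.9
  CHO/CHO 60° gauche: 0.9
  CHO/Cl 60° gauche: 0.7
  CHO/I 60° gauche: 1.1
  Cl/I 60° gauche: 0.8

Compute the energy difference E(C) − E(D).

C (staggered): Cl–I gauche, CHO–CHO gauche, CHO–I gauche; 0.8 + 0.9 + 1.1 = 2.8 kcal/mol.
D (eclipsed): Cl–I eclipsed, H–H eclipsed, CHO–CHO eclipsed; 2.7 + 1.1 + 2.7 = 6.5 kcal/mol.
E(C) − E(D) = 2.8 − 6.5 = -3.7 kcal/mol.

-3.7 kcal/mol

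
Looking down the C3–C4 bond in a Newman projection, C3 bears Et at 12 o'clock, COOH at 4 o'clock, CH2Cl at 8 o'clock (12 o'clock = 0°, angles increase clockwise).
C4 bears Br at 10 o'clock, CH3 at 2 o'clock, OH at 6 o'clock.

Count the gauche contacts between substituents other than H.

6

Non-H gauche pairs: Et(0°)/Br(300°); Et(0°)/CH3(60°); COOH(120°)/CH3(60°); COOH(120°)/OH(180°); CH2Cl(240°)/Br(300°); CH2Cl(240°)/OH(180°) — 6 interactions.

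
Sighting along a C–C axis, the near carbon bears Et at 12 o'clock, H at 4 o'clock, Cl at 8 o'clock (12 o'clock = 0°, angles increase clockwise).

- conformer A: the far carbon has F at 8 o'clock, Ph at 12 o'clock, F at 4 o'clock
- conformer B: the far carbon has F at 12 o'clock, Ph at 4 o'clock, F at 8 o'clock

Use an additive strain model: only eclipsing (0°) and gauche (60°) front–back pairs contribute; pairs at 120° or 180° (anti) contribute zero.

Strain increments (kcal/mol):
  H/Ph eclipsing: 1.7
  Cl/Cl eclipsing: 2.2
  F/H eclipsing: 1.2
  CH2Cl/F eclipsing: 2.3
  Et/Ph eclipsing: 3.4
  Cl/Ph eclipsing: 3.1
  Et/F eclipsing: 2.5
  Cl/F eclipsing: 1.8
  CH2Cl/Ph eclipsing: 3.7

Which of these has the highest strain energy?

A

A is eclipsed. Et at 0° is eclipsed with Ph at 0° (3.4); H at 120° is eclipsed with F at 120° (1.2); Cl at 240° is eclipsed with F at 240° (1.8). Total 6.4 kcal/mol.
B is eclipsed. Et at 0° is eclipsed with F at 0° (2.5); H at 120° is eclipsed with Ph at 120° (1.7); Cl at 240° is eclipsed with F at 240° (1.8). Total 6.0 kcal/mol.
A has the highest total (6.4 kcal/mol).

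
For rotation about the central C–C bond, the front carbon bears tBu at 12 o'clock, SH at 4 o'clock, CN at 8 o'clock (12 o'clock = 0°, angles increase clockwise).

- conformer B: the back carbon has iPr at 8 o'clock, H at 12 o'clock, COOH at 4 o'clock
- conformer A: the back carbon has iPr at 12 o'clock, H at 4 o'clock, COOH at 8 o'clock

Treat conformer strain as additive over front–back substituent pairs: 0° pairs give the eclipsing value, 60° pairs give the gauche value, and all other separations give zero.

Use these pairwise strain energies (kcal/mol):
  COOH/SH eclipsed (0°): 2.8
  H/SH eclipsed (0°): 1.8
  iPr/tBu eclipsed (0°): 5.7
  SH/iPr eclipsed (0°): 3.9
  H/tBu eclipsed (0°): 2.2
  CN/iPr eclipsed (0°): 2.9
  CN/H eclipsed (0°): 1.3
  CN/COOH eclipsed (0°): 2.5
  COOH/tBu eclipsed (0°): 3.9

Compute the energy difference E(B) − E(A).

B (eclipsed): tBu–H eclipsed, SH–COOH eclipsed, CN–iPr eclipsed; 2.2 + 2.8 + 2.9 = 7.9 kcal/mol.
A (eclipsed): tBu–iPr eclipsed, SH–H eclipsed, CN–COOH eclipsed; 5.7 + 1.8 + 2.5 = 10.0 kcal/mol.
E(B) − E(A) = 7.9 − 10.0 = -2.1 kcal/mol.

-2.1 kcal/mol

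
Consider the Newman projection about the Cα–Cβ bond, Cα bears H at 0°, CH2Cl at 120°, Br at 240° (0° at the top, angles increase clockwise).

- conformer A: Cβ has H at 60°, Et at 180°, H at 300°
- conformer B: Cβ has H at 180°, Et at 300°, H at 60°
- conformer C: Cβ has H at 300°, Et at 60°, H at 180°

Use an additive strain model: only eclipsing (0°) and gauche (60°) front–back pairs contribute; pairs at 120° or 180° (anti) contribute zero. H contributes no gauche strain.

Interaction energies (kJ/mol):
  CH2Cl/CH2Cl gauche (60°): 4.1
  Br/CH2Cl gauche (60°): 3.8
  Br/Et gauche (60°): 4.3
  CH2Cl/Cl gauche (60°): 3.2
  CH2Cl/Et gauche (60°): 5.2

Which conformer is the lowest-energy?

B

A (staggered): CH2Cl(120°)/Et(180°) gauche 5.2; Br(240°)/Et(180°) gauche 4.3 → 9.5 kJ/mol.
B (staggered): Br(240°)/Et(300°) gauche 4.3 → 4.3 kJ/mol.
C (staggered): CH2Cl(120°)/Et(60°) gauche 5.2 → 5.2 kJ/mol.
B has the lowest total (4.3 kJ/mol).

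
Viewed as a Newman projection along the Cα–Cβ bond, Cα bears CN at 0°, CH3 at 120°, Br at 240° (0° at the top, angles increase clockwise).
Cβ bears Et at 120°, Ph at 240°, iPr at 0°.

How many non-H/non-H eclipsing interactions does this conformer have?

3

Non-H eclipsing pairs: CN(0°)/iPr(0°); CH3(120°)/Et(120°); Br(240°)/Ph(240°) — 3 interactions.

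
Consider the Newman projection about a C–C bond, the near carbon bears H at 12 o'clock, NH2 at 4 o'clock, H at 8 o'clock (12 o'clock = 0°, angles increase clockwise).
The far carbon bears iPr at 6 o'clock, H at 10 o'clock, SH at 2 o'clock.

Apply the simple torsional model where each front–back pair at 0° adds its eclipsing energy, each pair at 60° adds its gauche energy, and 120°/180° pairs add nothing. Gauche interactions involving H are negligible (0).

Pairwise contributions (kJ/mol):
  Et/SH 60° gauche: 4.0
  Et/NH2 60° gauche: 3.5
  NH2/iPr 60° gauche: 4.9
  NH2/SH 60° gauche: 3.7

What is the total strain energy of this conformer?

8.6 kJ/mol

This conformer (staggered): NH2–iPr gauche, NH2–SH gauche; 4.9 + 3.7 = 8.6 kJ/mol.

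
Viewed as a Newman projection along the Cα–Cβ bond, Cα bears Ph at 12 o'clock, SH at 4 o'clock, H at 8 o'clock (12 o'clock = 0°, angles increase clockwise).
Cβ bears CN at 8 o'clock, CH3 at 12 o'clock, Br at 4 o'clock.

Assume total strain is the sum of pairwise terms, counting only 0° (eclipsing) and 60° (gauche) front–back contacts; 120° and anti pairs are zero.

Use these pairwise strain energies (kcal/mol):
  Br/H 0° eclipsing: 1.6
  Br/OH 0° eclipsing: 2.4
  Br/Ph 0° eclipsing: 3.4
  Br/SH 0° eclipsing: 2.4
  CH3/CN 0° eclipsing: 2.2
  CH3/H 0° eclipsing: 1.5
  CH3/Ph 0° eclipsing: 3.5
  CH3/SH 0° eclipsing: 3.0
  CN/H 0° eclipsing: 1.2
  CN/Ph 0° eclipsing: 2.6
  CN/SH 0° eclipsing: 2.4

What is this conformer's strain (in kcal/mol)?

This conformer is eclipsed. Ph at 0° is eclipsed with CH3 at 0° (3.5); SH at 120° is eclipsed with Br at 120° (2.4); H at 240° is eclipsed with CN at 240° (1.2). Total 7.1 kcal/mol.

7.1 kcal/mol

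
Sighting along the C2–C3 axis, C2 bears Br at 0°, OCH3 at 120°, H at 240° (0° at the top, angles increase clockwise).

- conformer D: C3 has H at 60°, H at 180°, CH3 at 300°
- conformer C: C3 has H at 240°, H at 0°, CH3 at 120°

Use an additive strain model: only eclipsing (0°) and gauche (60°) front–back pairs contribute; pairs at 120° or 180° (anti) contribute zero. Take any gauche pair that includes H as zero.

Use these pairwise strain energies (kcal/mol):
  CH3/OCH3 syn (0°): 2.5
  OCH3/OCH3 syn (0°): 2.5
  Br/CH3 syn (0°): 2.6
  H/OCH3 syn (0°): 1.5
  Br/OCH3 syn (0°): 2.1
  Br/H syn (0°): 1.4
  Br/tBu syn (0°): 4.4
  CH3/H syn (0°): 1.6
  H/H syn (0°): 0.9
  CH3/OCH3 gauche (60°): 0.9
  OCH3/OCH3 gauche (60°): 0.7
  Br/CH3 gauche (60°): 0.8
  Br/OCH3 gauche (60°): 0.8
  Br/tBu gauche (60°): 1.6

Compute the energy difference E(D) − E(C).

-4.0 kcal/mol

D (staggered): Br–CH3 gauche; 0.8 = 0.8 kcal/mol.
C (eclipsed): Br–H eclipsed, OCH3–CH3 eclipsed, H–H eclipsed; 1.4 + 2.5 + 0.9 = 4.8 kcal/mol.
E(D) − E(C) = 0.8 − 4.8 = -4.0 kcal/mol.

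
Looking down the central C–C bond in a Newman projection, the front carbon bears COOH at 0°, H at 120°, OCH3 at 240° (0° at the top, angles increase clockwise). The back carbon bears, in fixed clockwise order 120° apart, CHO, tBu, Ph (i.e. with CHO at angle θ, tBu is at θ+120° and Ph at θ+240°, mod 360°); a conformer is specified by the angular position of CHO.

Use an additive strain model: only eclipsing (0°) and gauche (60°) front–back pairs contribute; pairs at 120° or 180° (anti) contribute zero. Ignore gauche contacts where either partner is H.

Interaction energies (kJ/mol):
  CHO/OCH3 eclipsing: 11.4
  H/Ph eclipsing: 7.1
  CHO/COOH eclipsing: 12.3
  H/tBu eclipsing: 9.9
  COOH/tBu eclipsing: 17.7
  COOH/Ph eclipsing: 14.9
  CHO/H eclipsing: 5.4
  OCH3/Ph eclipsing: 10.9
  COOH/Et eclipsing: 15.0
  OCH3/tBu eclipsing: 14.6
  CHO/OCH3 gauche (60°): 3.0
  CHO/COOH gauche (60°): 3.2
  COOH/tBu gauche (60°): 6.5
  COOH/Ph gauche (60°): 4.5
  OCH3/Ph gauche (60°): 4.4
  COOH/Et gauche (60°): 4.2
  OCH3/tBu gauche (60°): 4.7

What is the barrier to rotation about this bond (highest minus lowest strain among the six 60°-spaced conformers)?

19.4 kJ/mol

CHO at 0° (eclipsed): COOH(0°)/CHO(0°) eclipsed 12.3; H(120°)/tBu(120°) eclipsed 9.9; OCH3(240°)/Ph(240°) eclipsed 10.9 → 33.1 kJ/mol.
CHO at 60° (staggered): COOH(0°)/CHO(60°) gauche 3.2; COOH(0°)/Ph(300°) gauche 4.5; OCH3(240°)/tBu(180°) gauche 4.7; OCH3(240°)/Ph(300°) gauche 4.4 → 16.8 kJ/mol.
CHO at 120° (eclipsed): COOH(0°)/Ph(0°) eclipsed 14.9; H(120°)/CHO(120°) eclipsed 5.4; OCH3(240°)/tBu(240°) eclipsed 14.6 → 34.9 kJ/mol.
CHO at 180° (staggered): COOH(0°)/tBu(300°) gauche 6.5; COOH(0°)/Ph(60°) gauche 4.5; OCH3(240°)/CHO(180°) gauche 3.0; OCH3(240°)/tBu(300°) gauche 4.7 → 18.7 kJ/mol.
CHO at 240° (eclipsed): COOH(0°)/tBu(0°) eclipsed 17.7; H(120°)/Ph(120°) eclipsed 7.1; OCH3(240°)/CHO(240°) eclipsed 11.4 → 36.2 kJ/mol.
CHO at 300° (staggered): COOH(0°)/CHO(300°) gauche 3.2; COOH(0°)/tBu(60°) gauche 6.5; OCH3(240°)/CHO(300°) gauche 3.0; OCH3(240°)/Ph(180°) gauche 4.4 → 17.1 kJ/mol.
Max at 240° (36.2 kJ/mol), min at 60° (16.8 kJ/mol); barrier = 19.4 kJ/mol.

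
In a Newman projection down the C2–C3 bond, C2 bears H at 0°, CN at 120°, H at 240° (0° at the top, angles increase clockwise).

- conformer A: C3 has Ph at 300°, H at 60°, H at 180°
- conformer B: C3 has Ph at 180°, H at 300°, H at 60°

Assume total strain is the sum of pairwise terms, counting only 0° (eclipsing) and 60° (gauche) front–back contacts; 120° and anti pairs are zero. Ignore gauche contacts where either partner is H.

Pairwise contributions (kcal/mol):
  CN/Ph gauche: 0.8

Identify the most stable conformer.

A (staggered): no non-H gauche contacts → 0.0 kcal/mol.
B is staggered. CN at 120° is gauche with Ph at 180° (0.8). Total 0.8 kcal/mol.
A has the lowest total (0.0 kcal/mol).

A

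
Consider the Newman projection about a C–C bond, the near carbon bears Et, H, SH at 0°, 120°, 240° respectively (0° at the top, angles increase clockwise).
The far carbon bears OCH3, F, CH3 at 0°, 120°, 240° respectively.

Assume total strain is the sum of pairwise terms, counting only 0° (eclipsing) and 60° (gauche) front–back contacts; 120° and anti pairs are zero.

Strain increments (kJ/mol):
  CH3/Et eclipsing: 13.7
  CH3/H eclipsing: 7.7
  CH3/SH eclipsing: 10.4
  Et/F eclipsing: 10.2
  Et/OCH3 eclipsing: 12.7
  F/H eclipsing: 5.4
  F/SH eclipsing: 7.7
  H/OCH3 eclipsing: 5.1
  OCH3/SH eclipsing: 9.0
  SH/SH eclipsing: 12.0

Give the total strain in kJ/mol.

This conformer (eclipsed): Et(0°)/OCH3(0°) eclipsed 12.7; H(120°)/F(120°) eclipsed 5.4; SH(240°)/CH3(240°) eclipsed 10.4 → 28.5 kJ/mol.

28.5 kJ/mol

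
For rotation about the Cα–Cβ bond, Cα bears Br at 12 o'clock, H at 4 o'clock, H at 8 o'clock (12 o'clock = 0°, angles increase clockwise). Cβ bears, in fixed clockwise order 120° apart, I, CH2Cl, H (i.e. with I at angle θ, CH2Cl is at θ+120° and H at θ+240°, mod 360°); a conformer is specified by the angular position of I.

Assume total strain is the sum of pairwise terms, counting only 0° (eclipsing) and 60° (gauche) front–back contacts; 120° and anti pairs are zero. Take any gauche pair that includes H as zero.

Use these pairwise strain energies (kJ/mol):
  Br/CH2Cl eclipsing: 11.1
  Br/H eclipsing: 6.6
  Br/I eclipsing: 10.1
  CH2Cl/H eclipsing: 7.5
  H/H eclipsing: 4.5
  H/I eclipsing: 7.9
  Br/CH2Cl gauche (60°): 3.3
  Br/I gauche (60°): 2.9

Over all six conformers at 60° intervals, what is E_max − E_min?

20.6 kJ/mol

I at 0° (eclipsed): Br(0°)/I(0°) eclipsed 10.1; H(120°)/CH2Cl(120°) eclipsed 7.5; H(240°)/H(240°) eclipsed 4.5 → 22.1 kJ/mol.
I at 60° (staggered): Br(0°)/I(60°) gauche 2.9 → 2.9 kJ/mol.
I at 120° (eclipsed): Br(0°)/H(0°) eclipsed 6.6; H(120°)/I(120°) eclipsed 7.9; H(240°)/CH2Cl(240°) eclipsed 7.5 → 22.0 kJ/mol.
I at 180° (staggered): Br(0°)/CH2Cl(300°) gauche 3.3 → 3.3 kJ/mol.
I at 240° (eclipsed): Br(0°)/CH2Cl(0°) eclipsed 11.1; H(120°)/H(120°) eclipsed 4.5; H(240°)/I(240°) eclipsed 7.9 → 23.5 kJ/mol.
I at 300° (staggered): Br(0°)/I(300°) gauche 2.9; Br(0°)/CH2Cl(60°) gauche 3.3 → 6.2 kJ/mol.
Max at 240° (23.5 kJ/mol), min at 60° (2.9 kJ/mol); barrier = 20.6 kJ/mol.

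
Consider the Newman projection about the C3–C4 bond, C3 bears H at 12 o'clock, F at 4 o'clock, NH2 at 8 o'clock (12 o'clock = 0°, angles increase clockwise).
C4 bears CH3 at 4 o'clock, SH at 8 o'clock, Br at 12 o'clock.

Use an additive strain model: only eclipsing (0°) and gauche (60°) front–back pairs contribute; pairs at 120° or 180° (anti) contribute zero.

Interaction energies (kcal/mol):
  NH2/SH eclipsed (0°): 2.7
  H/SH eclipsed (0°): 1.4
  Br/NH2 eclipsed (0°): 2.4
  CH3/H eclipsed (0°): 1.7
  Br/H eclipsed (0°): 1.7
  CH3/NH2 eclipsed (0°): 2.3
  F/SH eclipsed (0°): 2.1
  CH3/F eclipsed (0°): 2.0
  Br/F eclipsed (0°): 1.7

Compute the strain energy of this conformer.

6.4 kcal/mol

This conformer is eclipsed. H at 0° is eclipsed with Br at 0° (1.7); F at 120° is eclipsed with CH3 at 120° (2.0); NH2 at 240° is eclipsed with SH at 240° (2.7). Total 6.4 kcal/mol.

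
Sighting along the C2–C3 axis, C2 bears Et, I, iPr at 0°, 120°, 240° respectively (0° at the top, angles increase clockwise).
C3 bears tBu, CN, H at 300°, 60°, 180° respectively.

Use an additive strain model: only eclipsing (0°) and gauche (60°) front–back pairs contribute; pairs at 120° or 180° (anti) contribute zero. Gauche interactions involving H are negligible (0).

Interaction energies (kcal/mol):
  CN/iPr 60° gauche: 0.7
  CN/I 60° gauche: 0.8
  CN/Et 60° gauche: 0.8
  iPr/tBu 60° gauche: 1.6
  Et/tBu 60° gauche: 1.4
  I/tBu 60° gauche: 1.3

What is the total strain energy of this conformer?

This conformer (staggered): Et–tBu gauche, Et–CN gauche, I–CN gauche, iPr–tBu gauche; 1.4 + 0.8 + 0.8 + 1.6 = 4.6 kcal/mol.

4.6 kcal/mol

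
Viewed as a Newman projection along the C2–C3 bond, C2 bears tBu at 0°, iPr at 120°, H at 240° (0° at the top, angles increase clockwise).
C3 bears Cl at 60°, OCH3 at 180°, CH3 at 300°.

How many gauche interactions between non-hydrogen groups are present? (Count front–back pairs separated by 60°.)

Non-H gauche pairs: tBu(0°)/Cl(60°); tBu(0°)/CH3(300°); iPr(120°)/Cl(60°); iPr(120°)/OCH3(180°) — 4 interactions.

4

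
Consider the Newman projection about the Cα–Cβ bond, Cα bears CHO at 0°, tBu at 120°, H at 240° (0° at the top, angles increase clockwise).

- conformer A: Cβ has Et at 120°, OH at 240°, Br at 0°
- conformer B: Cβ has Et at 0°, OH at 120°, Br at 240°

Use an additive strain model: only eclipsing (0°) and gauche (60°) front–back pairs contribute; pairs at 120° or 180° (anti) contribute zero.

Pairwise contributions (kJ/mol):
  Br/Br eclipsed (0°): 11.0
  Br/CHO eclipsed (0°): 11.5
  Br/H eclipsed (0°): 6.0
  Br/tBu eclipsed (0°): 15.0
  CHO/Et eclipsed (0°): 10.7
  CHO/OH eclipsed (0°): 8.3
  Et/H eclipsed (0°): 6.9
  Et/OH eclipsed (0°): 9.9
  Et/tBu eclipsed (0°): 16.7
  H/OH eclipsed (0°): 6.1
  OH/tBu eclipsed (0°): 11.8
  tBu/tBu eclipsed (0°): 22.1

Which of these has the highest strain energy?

A

A is eclipsed. CHO at 0° is eclipsed with Br at 0° (11.5); tBu at 120° is eclipsed with Et at 120° (16.7); H at 240° is eclipsed with OH at 240° (6.1). Total 34.3 kJ/mol.
B is eclipsed. CHO at 0° is eclipsed with Et at 0° (10.7); tBu at 120° is eclipsed with OH at 120° (11.8); H at 240° is eclipsed with Br at 240° (6.0). Total 28.5 kJ/mol.
A has the highest total (34.3 kJ/mol).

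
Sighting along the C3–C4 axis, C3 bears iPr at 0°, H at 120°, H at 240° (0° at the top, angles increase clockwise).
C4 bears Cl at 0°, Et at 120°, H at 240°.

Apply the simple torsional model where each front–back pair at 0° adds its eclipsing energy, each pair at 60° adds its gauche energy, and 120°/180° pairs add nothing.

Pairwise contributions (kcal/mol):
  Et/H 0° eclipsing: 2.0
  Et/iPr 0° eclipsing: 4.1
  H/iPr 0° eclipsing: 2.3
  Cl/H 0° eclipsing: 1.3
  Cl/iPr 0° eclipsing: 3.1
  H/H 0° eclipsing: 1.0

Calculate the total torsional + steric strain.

This conformer (eclipsed): iPr(0°)/Cl(0°) eclipsed 3.1; H(120°)/Et(120°) eclipsed 2.0; H(240°)/H(240°) eclipsed 1.0 → 6.1 kcal/mol.

6.1 kcal/mol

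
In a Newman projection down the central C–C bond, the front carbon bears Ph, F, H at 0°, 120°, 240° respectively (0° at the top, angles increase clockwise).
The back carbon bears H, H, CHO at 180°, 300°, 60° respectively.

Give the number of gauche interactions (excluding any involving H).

Non-H gauche pairs: Ph(0°)/CHO(60°); F(120°)/CHO(60°) — 2 interactions.

2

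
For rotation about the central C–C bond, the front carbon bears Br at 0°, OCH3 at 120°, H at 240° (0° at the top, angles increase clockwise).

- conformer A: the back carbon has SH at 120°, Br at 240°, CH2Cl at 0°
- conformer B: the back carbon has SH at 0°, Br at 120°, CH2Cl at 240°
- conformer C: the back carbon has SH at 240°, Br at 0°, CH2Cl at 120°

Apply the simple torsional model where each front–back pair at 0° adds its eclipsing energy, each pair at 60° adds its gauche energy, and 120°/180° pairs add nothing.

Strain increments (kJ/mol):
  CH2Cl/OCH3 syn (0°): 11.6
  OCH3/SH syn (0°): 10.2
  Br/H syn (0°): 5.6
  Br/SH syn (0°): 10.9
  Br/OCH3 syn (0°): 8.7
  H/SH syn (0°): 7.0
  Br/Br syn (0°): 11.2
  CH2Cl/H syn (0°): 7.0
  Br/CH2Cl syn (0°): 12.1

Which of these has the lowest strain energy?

B

A (eclipsed): Br–CH2Cl eclipsed, OCH3–SH eclipsed, H–Br eclipsed; 12.1 + 10.2 + 5.6 = 27.9 kJ/mol.
B (eclipsed): Br–SH eclipsed, OCH3–Br eclipsed, H–CH2Cl eclipsed; 10.9 + 8.7 + 7.0 = 26.6 kJ/mol.
C (eclipsed): Br–Br eclipsed, OCH3–CH2Cl eclipsed, H–SH eclipsed; 11.2 + 11.6 + 7.0 = 29.8 kJ/mol.
B has the lowest total (26.6 kJ/mol).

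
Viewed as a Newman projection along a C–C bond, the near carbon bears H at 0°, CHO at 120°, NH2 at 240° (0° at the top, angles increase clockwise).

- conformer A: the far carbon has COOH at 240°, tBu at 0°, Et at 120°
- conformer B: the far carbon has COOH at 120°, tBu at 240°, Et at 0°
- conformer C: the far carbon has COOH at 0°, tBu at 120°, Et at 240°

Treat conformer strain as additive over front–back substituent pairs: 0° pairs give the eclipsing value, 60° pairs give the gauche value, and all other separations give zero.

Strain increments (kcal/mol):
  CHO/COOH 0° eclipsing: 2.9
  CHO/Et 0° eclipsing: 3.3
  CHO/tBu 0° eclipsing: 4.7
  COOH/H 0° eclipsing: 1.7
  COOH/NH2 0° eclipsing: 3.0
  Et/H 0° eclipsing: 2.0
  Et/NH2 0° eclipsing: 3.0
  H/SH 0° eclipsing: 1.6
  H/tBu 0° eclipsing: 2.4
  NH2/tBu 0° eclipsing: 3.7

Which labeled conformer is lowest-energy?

A (eclipsed): H–tBu eclipsed, CHO–Et eclipsed, NH2–COOH eclipsed; 2.4 + 3.3 + 3.0 = 8.7 kcal/mol.
B (eclipsed): H–Et eclipsed, CHO–COOH eclipsed, NH2–tBu eclipsed; 2.0 + 2.9 + 3.7 = 8.6 kcal/mol.
C (eclipsed): H–COOH eclipsed, CHO–tBu eclipsed, NH2–Et eclipsed; 1.7 + 4.7 + 3.0 = 9.4 kcal/mol.
B has the lowest total (8.6 kcal/mol).

B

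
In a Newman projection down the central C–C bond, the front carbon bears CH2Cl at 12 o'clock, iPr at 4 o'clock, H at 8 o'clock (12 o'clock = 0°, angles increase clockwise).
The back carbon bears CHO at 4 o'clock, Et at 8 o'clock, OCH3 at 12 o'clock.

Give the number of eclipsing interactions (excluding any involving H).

2

Non-H eclipsing pairs: CH2Cl(0°)/OCH3(0°); iPr(120°)/CHO(120°) — 2 interactions.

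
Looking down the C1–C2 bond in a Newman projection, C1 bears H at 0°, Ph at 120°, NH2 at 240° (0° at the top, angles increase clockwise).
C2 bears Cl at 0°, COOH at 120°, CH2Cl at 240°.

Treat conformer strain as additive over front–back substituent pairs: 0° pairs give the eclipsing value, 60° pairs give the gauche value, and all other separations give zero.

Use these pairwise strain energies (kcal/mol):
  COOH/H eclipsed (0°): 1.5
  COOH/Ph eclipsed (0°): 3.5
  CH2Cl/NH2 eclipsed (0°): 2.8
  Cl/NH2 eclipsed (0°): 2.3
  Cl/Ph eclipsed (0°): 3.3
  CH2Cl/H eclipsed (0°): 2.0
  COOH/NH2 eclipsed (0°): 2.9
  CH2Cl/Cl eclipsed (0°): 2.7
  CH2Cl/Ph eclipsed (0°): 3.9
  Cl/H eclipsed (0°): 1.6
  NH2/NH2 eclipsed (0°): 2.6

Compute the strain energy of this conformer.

This conformer (eclipsed): H(0°)/Cl(0°) eclipsed 1.6; Ph(120°)/COOH(120°) eclipsed 3.5; NH2(240°)/CH2Cl(240°) eclipsed 2.8 → 7.9 kcal/mol.

7.9 kcal/mol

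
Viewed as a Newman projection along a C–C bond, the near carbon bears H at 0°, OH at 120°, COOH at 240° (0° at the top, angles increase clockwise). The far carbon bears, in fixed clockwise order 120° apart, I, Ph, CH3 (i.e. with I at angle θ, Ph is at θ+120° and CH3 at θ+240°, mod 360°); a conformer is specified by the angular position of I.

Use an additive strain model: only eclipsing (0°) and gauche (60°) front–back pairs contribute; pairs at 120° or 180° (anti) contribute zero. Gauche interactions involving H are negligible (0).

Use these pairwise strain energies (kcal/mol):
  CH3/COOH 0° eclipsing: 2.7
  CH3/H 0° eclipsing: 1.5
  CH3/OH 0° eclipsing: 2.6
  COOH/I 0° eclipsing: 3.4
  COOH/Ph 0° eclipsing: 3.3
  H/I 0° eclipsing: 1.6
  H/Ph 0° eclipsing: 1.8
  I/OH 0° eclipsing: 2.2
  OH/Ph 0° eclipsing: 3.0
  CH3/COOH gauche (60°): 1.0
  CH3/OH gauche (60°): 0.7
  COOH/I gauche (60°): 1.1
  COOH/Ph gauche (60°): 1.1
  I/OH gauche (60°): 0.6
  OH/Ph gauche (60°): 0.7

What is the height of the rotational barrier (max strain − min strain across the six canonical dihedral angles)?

I at 0° (eclipsed): H–I eclipsed, OH–Ph eclipsed, COOH–CH3 eclipsed; 1.6 + 3.0 + 2.7 = 7.3 kcal/mol.
I at 60° (staggered): OH–I gauche, OH–Ph gauche, COOH–Ph gauche, COOH–CH3 gauche; 0.6 + 0.7 + 1.1 + 1.0 = 3.4 kcal/mol.
I at 120° (eclipsed): H–CH3 eclipsed, OH–I eclipsed, COOH–Ph eclipsed; 1.5 + 2.2 + 3.3 = 7.0 kcal/mol.
I at 180° (staggered): OH–I gauche, OH–CH3 gauche, COOH–I gauche, COOH–Ph gauche; 0.6 + 0.7 + 1.1 + 1.1 = 3.5 kcal/mol.
I at 240° (eclipsed): H–Ph eclipsed, OH–CH3 eclipsed, COOH–I eclipsed; 1.8 + 2.6 + 3.4 = 7.8 kcal/mol.
I at 300° (staggered): OH–Ph gauche, OH–CH3 gauche, COOH–I gauche, COOH–CH3 gauche; 0.7 + 0.7 + 1.1 + 1.0 = 3.5 kcal/mol.
Max at 240° (7.8 kcal/mol), min at 60° (3.4 kcal/mol); barrier = 4.4 kcal/mol.

4.4 kcal/mol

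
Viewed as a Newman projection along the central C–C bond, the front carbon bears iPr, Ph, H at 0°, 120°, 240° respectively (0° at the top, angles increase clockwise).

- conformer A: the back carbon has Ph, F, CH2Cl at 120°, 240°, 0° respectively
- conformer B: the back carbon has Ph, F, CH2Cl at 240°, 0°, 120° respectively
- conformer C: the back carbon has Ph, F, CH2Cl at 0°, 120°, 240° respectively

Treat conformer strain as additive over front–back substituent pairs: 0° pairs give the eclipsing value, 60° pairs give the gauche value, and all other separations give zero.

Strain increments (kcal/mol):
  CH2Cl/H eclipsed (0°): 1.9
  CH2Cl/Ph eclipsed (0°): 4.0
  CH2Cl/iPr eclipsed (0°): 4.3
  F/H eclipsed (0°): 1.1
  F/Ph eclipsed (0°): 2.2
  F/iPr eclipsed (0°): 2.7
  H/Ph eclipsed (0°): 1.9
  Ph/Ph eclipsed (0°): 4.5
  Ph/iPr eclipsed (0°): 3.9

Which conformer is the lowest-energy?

A (eclipsed): iPr(0°)/CH2Cl(0°) eclipsed 4.3; Ph(120°)/Ph(120°) eclipsed 4.5; H(240°)/F(240°) eclipsed 1.1 → 9.9 kcal/mol.
B (eclipsed): iPr(0°)/F(0°) eclipsed 2.7; Ph(120°)/CH2Cl(120°) eclipsed 4.0; H(240°)/Ph(240°) eclipsed 1.9 → 8.6 kcal/mol.
C (eclipsed): iPr(0°)/Ph(0°) eclipsed 3.9; Ph(120°)/F(120°) eclipsed 2.2; H(240°)/CH2Cl(240°) eclipsed 1.9 → 8.0 kcal/mol.
C has the lowest total (8.0 kcal/mol).

C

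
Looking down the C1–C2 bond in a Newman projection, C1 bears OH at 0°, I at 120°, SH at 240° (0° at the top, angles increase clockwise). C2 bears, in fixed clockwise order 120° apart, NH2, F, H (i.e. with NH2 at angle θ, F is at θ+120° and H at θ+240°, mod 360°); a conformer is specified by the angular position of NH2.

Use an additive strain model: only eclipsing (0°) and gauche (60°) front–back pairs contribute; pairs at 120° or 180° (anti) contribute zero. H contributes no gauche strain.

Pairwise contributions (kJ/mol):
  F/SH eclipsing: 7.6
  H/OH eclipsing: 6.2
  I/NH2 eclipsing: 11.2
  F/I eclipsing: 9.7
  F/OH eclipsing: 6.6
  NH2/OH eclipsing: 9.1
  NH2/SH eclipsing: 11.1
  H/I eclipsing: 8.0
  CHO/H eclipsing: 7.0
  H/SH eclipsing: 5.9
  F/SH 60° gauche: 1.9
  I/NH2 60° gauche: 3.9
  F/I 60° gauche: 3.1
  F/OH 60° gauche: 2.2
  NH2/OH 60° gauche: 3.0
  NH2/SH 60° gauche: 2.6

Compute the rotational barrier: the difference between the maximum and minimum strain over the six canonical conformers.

NH2 at 0° (eclipsed): OH–NH2 eclipsed, I–F eclipsed, SH–H eclipsed; 9.1 + 9.7 + 5.9 = 24.7 kJ/mol.
NH2 at 60° (staggered): OH–NH2 gauche, I–NH2 gauche, I–F gauche, SH–F gauche; 3.0 + 3.9 + 3.1 + 1.9 = 11.9 kJ/mol.
NH2 at 120° (eclipsed): OH–H eclipsed, I–NH2 eclipsed, SH–F eclipsed; 6.2 + 11.2 + 7.6 = 25.0 kJ/mol.
NH2 at 180° (staggered): OH–F gauche, I–NH2 gauche, SH–NH2 gauche, SH–F gauche; 2.2 + 3.9 + 2.6 + 1.9 = 10.6 kJ/mol.
NH2 at 240° (eclipsed): OH–F eclipsed, I–H eclipsed, SH–NH2 eclipsed; 6.6 + 8.0 + 11.1 = 25.7 kJ/mol.
NH2 at 300° (staggered): OH–NH2 gauche, OH–F gauche, I–F gauche, SH–NH2 gauche; 3.0 + 2.2 + 3.1 + 2.6 = 10.9 kJ/mol.
Max at 240° (25.7 kJ/mol), min at 180° (10.6 kJ/mol); barrier = 15.1 kJ/mol.

15.1 kJ/mol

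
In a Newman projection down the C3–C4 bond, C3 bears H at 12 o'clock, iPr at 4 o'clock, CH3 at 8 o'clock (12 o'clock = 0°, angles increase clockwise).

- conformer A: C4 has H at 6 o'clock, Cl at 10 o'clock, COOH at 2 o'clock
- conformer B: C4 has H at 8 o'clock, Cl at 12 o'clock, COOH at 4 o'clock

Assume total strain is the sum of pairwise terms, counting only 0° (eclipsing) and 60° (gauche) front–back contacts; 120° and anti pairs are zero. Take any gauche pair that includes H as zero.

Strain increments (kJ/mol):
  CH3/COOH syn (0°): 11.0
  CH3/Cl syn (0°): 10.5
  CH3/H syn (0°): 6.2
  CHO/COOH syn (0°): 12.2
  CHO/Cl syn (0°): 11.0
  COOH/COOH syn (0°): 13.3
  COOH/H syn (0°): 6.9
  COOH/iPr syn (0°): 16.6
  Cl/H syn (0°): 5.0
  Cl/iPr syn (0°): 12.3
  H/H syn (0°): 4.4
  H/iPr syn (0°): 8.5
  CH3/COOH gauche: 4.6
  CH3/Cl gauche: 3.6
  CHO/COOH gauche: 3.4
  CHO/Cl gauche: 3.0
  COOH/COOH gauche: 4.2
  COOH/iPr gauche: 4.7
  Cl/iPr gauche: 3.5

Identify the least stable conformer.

A (staggered): iPr–COOH gauche, CH3–Cl gauche; 4.7 + 3.6 = 8.3 kJ/mol.
B (eclipsed): H–Cl eclipsed, iPr–COOH eclipsed, CH3–H eclipsed; 5.0 + 16.6 + 6.2 = 27.8 kJ/mol.
B has the highest total (27.8 kJ/mol).

B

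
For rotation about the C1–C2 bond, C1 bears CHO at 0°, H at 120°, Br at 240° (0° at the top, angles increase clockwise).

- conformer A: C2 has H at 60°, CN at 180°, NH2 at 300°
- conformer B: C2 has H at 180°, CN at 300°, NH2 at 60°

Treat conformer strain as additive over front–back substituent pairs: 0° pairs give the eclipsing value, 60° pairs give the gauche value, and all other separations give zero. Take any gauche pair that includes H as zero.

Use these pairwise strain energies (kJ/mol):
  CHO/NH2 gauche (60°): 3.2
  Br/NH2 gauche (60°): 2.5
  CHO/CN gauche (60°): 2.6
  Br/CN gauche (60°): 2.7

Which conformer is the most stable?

A (staggered): CHO–NH2 gauche, Br–CN gauche, Br–NH2 gauche; 3.2 + 2.7 + 2.5 = 8.4 kJ/mol.
B (staggered): CHO–CN gauche, CHO–NH2 gauche, Br–CN gauche; 2.6 + 3.2 + 2.7 = 8.5 kJ/mol.
A has the lowest total (8.4 kJ/mol).

A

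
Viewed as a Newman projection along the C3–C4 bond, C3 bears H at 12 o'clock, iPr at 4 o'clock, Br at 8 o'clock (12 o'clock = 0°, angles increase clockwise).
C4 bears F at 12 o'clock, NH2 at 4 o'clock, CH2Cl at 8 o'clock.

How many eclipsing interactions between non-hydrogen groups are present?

Non-H eclipsing pairs: iPr(120°)/NH2(120°); Br(240°)/CH2Cl(240°) — 2 interactions.

2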